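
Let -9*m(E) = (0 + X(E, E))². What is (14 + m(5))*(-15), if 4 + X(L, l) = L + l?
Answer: -150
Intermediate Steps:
X(L, l) = -4 + L + l (X(L, l) = -4 + (L + l) = -4 + L + l)
m(E) = -(-4 + 2*E)²/9 (m(E) = -(0 + (-4 + E + E))²/9 = -(0 + (-4 + 2*E))²/9 = -(-4 + 2*E)²/9)
(14 + m(5))*(-15) = (14 - 4*(-2 + 5)²/9)*(-15) = (14 - 4/9*3²)*(-15) = (14 - 4/9*9)*(-15) = (14 - 4)*(-15) = 10*(-15) = -150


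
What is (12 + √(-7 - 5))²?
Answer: 132 + 48*I*√3 ≈ 132.0 + 83.138*I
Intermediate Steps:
(12 + √(-7 - 5))² = (12 + √(-12))² = (12 + 2*I*√3)²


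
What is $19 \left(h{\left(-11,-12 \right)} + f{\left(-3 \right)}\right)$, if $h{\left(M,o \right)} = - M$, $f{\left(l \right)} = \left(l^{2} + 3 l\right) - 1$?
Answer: $190$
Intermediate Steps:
$f{\left(l \right)} = -1 + l^{2} + 3 l$
$19 \left(h{\left(-11,-12 \right)} + f{\left(-3 \right)}\right) = 19 \left(\left(-1\right) \left(-11\right) + \left(-1 + \left(-3\right)^{2} + 3 \left(-3\right)\right)\right) = 19 \left(11 - 1\right) = 19 \cdot 10 = 190$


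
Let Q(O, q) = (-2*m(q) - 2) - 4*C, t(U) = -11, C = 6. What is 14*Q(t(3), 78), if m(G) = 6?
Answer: -532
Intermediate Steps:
Q(O, q) = -38 (Q(O, q) = (-2*6 - 2) - 4*6 = (-12 - 2) - 24 = -14 - 24 = -38)
14*Q(t(3), 78) = 14*(-38) = -532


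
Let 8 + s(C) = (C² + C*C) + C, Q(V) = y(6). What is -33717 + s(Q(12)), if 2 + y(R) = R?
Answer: -33689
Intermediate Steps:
y(R) = -2 + R
Q(V) = 4 (Q(V) = -2 + 6 = 4)
s(C) = -8 + C + 2*C² (s(C) = -8 + ((C² + C*C) + C) = -8 + ((C² + C²) + C) = -8 + (2*C² + C) = -8 + (C + 2*C²) = -8 + C + 2*C²)
-33717 + s(Q(12)) = -33717 + (-8 + 4 + 2*4²) = -33717 + (-8 + 4 + 2*16) = -33717 + (-8 + 4 + 32) = -33717 + 28 = -33689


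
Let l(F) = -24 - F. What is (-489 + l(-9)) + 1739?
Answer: 1235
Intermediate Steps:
(-489 + l(-9)) + 1739 = (-489 + (-24 - 1*(-9))) + 1739 = (-489 + (-24 + 9)) + 1739 = (-489 - 15) + 1739 = -504 + 1739 = 1235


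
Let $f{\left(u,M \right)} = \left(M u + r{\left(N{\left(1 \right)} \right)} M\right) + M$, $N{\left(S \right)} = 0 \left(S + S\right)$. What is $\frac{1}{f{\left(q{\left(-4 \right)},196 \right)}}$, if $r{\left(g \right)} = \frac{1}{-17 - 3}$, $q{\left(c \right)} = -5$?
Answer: $- \frac{5}{3969} \approx -0.0012598$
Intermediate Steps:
$N{\left(S \right)} = 0$ ($N{\left(S \right)} = 0 \cdot 2 S = 0$)
$r{\left(g \right)} = - \frac{1}{20}$ ($r{\left(g \right)} = \frac{1}{-20} = - \frac{1}{20}$)
$f{\left(u,M \right)} = \frac{19 M}{20} + M u$ ($f{\left(u,M \right)} = \left(M u - \frac{M}{20}\right) + M = \left(- \frac{M}{20} + M u\right) + M = \frac{19 M}{20} + M u$)
$\frac{1}{f{\left(q{\left(-4 \right)},196 \right)}} = \frac{1}{\frac{1}{20} \cdot 196 \left(19 + 20 \left(-5\right)\right)} = \frac{1}{\frac{1}{20} \cdot 196 \left(19 - 100\right)} = \frac{1}{\frac{1}{20} \cdot 196 \left(-81\right)} = \frac{1}{- \frac{3969}{5}} = - \frac{5}{3969}$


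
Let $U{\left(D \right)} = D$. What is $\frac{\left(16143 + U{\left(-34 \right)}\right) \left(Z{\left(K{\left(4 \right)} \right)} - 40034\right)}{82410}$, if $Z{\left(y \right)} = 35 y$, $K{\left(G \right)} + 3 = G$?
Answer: $- \frac{3205691}{410} \approx -7818.8$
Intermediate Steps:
$K{\left(G \right)} = -3 + G$
$\frac{\left(16143 + U{\left(-34 \right)}\right) \left(Z{\left(K{\left(4 \right)} \right)} - 40034\right)}{82410} = \frac{\left(16143 - 34\right) \left(35 \left(-3 + 4\right) - 40034\right)}{82410} = 16109 \left(35 \cdot 1 - 40034\right) \frac{1}{82410} = 16109 \left(35 - 40034\right) \frac{1}{82410} = 16109 \left(-39999\right) \frac{1}{82410} = \left(-644343891\right) \frac{1}{82410} = - \frac{3205691}{410}$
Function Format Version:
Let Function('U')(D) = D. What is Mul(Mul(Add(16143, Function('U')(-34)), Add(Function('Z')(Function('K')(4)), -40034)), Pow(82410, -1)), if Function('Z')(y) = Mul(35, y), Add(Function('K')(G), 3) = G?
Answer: Rational(-3205691, 410) ≈ -7818.8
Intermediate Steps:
Function('K')(G) = Add(-3, G)
Mul(Mul(Add(16143, Function('U')(-34)), Add(Function('Z')(Function('K')(4)), -40034)), Pow(82410, -1)) = Mul(Mul(Add(16143, -34), Add(Mul(35, Add(-3, 4)), -40034)), Pow(82410, -1)) = Mul(Mul(16109, Add(Mul(35, 1), -40034)), Rational(1, 82410)) = Mul(Mul(16109, Add(35, -40034)), Rational(1, 82410)) = Mul(Mul(16109, -39999), Rational(1, 82410)) = Mul(-644343891, Rational(1, 82410)) = Rational(-3205691, 410)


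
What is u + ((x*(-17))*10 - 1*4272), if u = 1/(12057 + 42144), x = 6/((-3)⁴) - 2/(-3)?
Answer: -2145347839/487809 ≈ -4397.9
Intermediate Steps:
x = 20/27 (x = 6/81 - 2*(-⅓) = 6*(1/81) + ⅔ = 2/27 + ⅔ = 20/27 ≈ 0.74074)
u = 1/54201 ≈ 1.8450e-5
u + ((x*(-17))*10 - 1*4272) = 1/54201 + (((20/27)*(-17))*10 - 1*4272) = 1/54201 + (-340/27*10 - 4272) = 1/54201 + (-3400/27 - 4272) = 1/54201 - 118744/27 = -2145347839/487809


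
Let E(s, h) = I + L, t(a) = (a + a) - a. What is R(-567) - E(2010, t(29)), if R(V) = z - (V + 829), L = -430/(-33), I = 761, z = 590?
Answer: -14719/33 ≈ -446.03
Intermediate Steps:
t(a) = a (t(a) = 2*a - a = a)
L = 430/33 (L = -430*(-1/33) = 430/33 ≈ 13.030)
E(s, h) = 25543/33 (E(s, h) = 761 + 430/33 = 25543/33)
R(V) = -239 - V (R(V) = 590 - (V + 829) = 590 - (829 + V) = 590 + (-829 - V) = -239 - V)
R(-567) - E(2010, t(29)) = (-239 - 1*(-567)) - 1*25543/33 = (-239 + 567) - 25543/33 = 328 - 25543/33 = -14719/33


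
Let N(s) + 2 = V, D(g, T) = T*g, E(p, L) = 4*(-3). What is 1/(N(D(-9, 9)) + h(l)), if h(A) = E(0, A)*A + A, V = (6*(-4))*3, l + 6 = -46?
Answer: 1/498 ≈ 0.0020080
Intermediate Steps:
E(p, L) = -12
l = -52 (l = -6 - 46 = -52)
V = -72 (V = -24*3 = -72)
N(s) = -74 (N(s) = -2 - 72 = -74)
h(A) = -11*A (h(A) = -12*A + A = -11*A)
1/(N(D(-9, 9)) + h(l)) = 1/(-74 - 11*(-52)) = 1/(-74 + 572) = 1/498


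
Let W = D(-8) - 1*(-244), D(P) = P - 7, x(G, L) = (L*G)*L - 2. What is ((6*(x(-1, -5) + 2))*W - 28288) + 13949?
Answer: -48689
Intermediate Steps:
x(G, L) = -2 + G*L² (x(G, L) = (G*L)*L - 2 = G*L² - 2 = -2 + G*L²)
D(P) = -7 + P
W = 229 (W = (-7 - 8) - 1*(-244) = -15 + 244 = 229)
((6*(x(-1, -5) + 2))*W - 28288) + 13949 = ((6*((-2 - 1*(-5)²) + 2))*229 - 28288) + 13949 = ((6*((-2 - 1*25) + 2))*229 - 28288) + 13949 = ((6*((-2 - 25) + 2))*229 - 28288) + 13949 = ((6*(-27 + 2))*229 - 28288) + 13949 = ((6*(-25))*229 - 28288) + 13949 = (-150*229 - 28288) + 13949 = (-34350 - 28288) + 13949 = -62638 + 13949 = -48689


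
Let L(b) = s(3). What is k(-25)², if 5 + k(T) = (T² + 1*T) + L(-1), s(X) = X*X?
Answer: 364816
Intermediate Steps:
s(X) = X²
L(b) = 9 (L(b) = 3² = 9)
k(T) = 4 + T + T² (k(T) = -5 + ((T² + 1*T) + 9) = -5 + ((T² + T) + 9) = -5 + ((T + T²) + 9) = -5 + (9 + T + T²) = 4 + T + T²)
k(-25)² = (4 - 25 + (-25)²)² = (4 - 25 + 625)² = 604² = 364816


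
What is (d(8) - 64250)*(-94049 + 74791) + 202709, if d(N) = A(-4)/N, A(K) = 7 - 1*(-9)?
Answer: 1237490693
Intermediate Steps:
A(K) = 16 (A(K) = 7 + 9 = 16)
d(N) = 16/N
(d(8) - 64250)*(-94049 + 74791) + 202709 = (16/8 - 64250)*(-94049 + 74791) + 202709 = (16*(⅛) - 64250)*(-19258) + 202709 = (2 - 64250)*(-19258) + 202709 = -64248*(-19258) + 202709 = 1237287984 + 202709 = 1237490693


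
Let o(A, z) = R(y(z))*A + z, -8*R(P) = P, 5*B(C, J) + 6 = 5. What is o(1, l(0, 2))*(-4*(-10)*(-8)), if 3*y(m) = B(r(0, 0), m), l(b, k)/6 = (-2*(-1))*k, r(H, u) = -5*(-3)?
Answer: -23048/3 ≈ -7682.7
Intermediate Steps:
r(H, u) = 15
l(b, k) = 12*k (l(b, k) = 6*((-2*(-1))*k) = 6*(2*k) = 12*k)
B(C, J) = -1/5 (B(C, J) = -6/5 + (1/5)*5 = -6/5 + 1 = -1/5)
y(m) = -1/15 (y(m) = (1/3)*(-1/5) = -1/15)
R(P) = -P/8
o(A, z) = z + A/120 (o(A, z) = (-1/8*(-1/15))*A + z = A/120 + z = z + A/120)
o(1, l(0, 2))*(-4*(-10)*(-8)) = (12*2 + (1/120)*1)*(-4*(-10)*(-8)) = (24 + 1/120)*(40*(-8)) = (2881/120)*(-320) = -23048/3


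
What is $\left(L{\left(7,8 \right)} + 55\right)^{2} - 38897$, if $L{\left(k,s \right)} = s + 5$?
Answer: $-34273$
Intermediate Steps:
$L{\left(k,s \right)} = 5 + s$
$\left(L{\left(7,8 \right)} + 55\right)^{2} - 38897 = \left(\left(5 + 8\right) + 55\right)^{2} - 38897 = \left(13 + 55\right)^{2} - 38897 = 68^{2} - 38897 = 4624 - 38897 = -34273$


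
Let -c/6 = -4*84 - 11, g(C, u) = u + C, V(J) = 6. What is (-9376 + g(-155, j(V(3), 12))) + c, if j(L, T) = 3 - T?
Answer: -7458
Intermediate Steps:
g(C, u) = C + u
c = 2082 (c = -6*(-4*84 - 11) = -6*(-336 - 11) = -6*(-347) = 2082)
(-9376 + g(-155, j(V(3), 12))) + c = (-9376 + (-155 + (3 - 1*12))) + 2082 = (-9376 + (-155 + (3 - 12))) + 2082 = (-9376 + (-155 - 9)) + 2082 = (-9376 - 164) + 2082 = -9540 + 2082 = -7458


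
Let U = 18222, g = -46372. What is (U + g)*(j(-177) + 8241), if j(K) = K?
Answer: -227001600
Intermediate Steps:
(U + g)*(j(-177) + 8241) = (18222 - 46372)*(-177 + 8241) = -28150*8064 = -227001600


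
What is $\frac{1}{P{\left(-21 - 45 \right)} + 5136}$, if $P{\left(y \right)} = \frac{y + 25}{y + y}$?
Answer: $\frac{132}{677993} \approx 0.00019469$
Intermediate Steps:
$P{\left(y \right)} = \frac{25 + y}{2 y}$
$\frac{1}{P{\left(-21 - 45 \right)} + 5136} = \frac{1}{\frac{25 - 66}{2 \left(-21 - 45\right)} + 5136} = \frac{1}{\frac{25 - 66}{2 \left(-66\right)} + 5136} = \frac{1}{\frac{1}{2} \left(- \frac{1}{66}\right) \left(-41\right) + 5136} = \frac{1}{\frac{41}{132} + 5136} = \frac{1}{\frac{677993}{132}} = \frac{132}{677993}$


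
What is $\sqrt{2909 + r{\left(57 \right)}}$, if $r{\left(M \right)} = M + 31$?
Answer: $9 \sqrt{37} \approx 54.745$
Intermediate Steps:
$r{\left(M \right)} = 31 + M$
$\sqrt{2909 + r{\left(57 \right)}} = \sqrt{2909 + \left(31 + 57\right)} = \sqrt{2909 + 88} = \sqrt{2997} = 9 \sqrt{37}$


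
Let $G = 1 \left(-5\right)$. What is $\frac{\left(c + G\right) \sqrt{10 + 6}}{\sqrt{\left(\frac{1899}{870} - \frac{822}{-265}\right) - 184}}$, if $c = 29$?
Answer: $- \frac{96 i \sqrt{1688766454}}{549371} \approx - 7.1811 i$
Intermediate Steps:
$G = -5$
$\frac{\left(c + G\right) \sqrt{10 + 6}}{\sqrt{\left(\frac{1899}{870} - \frac{822}{-265}\right) - 184}} = \frac{\left(29 - 5\right) \sqrt{10 + 6}}{\sqrt{\left(\frac{1899}{870} - \frac{822}{-265}\right) - 184}} = \frac{24 \sqrt{16}}{\sqrt{\left(1899 \cdot \frac{1}{870} - - \frac{822}{265}\right) - 184}} = \frac{24 \cdot 4}{\sqrt{\left(\frac{633}{290} + \frac{822}{265}\right) - 184}} = \frac{96}{\sqrt{\frac{16245}{3074} - 184}} = \frac{96}{\sqrt{- \frac{549371}{3074}}} = \frac{96}{\frac{1}{3074} i \sqrt{1688766454}} = 96 \left(- \frac{i \sqrt{1688766454}}{549371}\right) = - \frac{96 i \sqrt{1688766454}}{549371}$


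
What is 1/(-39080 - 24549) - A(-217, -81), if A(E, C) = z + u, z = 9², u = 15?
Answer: -6108385/63629 ≈ -96.000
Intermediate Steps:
z = 81
A(E, C) = 96 (A(E, C) = 81 + 15 = 96)
1/(-39080 - 24549) - A(-217, -81) = 1/(-39080 - 24549) - 1*96 = 1/(-63629) - 96 = -1/63629 - 96 = -6108385/63629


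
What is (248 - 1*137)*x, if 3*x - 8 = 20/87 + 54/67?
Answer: 1948790/5829 ≈ 334.33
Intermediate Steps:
x = 52670/17487 (x = 8/3 + (20/87 + 54/67)/3 = 8/3 + (1/3)*(6038/5829) = 8/3 + 6038/17487 = 52670/17487 ≈ 3.0120)
(248 - 1*137)*x = (248 - 1*137)*(52670/17487) = (248 - 137)*(52670/17487) = 111*(52670/17487) = 1948790/5829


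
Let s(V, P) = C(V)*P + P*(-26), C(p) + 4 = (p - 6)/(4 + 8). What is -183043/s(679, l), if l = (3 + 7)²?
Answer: -549129/7825 ≈ -70.176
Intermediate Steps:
C(p) = -9/2 + p/12 (C(p) = -4 + (p - 6)/(4 + 8) = -4 + (-6 + p)/12 = -4 + (-6 + p)*(1/12) = -4 + (-½ + p/12) = -9/2 + p/12)
l = 100 (l = 10² = 100)
s(V, P) = -26*P + P*(-9/2 + V/12) (s(V, P) = (-9/2 + V/12)*P + P*(-26) = P*(-9/2 + V/12) - 26*P = -26*P + P*(-9/2 + V/12))
-183043/s(679, l) = -183043*3/(25*(-366 + 679)) = -183043/((1/12)*100*313) = -183043/7825/3 = -183043*3/7825 = -549129/7825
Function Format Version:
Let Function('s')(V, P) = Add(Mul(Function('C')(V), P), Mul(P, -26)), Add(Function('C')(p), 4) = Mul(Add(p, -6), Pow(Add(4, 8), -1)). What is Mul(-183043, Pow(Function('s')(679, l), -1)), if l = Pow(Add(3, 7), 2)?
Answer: Rational(-549129, 7825) ≈ -70.176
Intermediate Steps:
Function('C')(p) = Add(Rational(-9, 2), Mul(Rational(1, 12), p)) (Function('C')(p) = Add(-4, Mul(Add(p, -6), Pow(Add(4, 8), -1))) = Add(-4, Mul(Add(-6, p), Pow(12, -1))) = Add(-4, Mul(Add(-6, p), Rational(1, 12))) = Add(-4, Add(Rational(-1, 2), Mul(Rational(1, 12), p))) = Add(Rational(-9, 2), Mul(Rational(1, 12), p)))
l = 100 (l = Pow(10, 2) = 100)
Function('s')(V, P) = Add(Mul(-26, P), Mul(P, Add(Rational(-9, 2), Mul(Rational(1, 12), V)))) (Function('s')(V, P) = Add(Mul(Add(Rational(-9, 2), Mul(Rational(1, 12), V)), P), Mul(P, -26)) = Add(Mul(P, Add(Rational(-9, 2), Mul(Rational(1, 12), V))), Mul(-26, P)) = Add(Mul(-26, P), Mul(P, Add(Rational(-9, 2), Mul(Rational(1, 12), V)))))
Mul(-183043, Pow(Function('s')(679, l), -1)) = Mul(-183043, Pow(Mul(Rational(1, 12), 100, Add(-366, 679)), -1)) = Mul(-183043, Pow(Mul(Rational(1, 12), 100, 313), -1)) = Mul(-183043, Pow(Rational(7825, 3), -1)) = Mul(-183043, Rational(3, 7825)) = Rational(-549129, 7825)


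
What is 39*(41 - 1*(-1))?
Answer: 1638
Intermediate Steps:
39*(41 - 1*(-1)) = 39*(41 + 1) = 39*42 = 1638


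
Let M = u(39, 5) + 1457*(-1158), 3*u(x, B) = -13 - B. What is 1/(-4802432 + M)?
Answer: -1/6489644 ≈ -1.5409e-7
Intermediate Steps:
u(x, B) = -13/3 - B/3 (u(x, B) = (-13 - B)/3 = -13/3 - B/3)
M = -1687212 (M = (-13/3 - ⅓*5) + 1457*(-1158) = (-13/3 - 5/3) - 1687206 = -6 - 1687206 = -1687212)
1/(-4802432 + M) = 1/(-4802432 - 1687212) = 1/(-6489644) = -1/6489644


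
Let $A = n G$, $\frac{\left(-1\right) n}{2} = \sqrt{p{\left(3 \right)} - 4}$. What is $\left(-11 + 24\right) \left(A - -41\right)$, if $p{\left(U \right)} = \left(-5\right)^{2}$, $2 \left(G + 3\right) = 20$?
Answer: $533 - 182 \sqrt{21} \approx -301.03$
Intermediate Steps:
$G = 7$ ($G = -3 + \frac{1}{2} \cdot 20 = -3 + 10 = 7$)
$p{\left(U \right)} = 25$
$n = - 2 \sqrt{21}$ ($n = - 2 \sqrt{25 - 4} = - 2 \sqrt{21} \approx -9.1651$)
$A = - 14 \sqrt{21}$ ($A = - 2 \sqrt{21} \cdot 7 = - 14 \sqrt{21} \approx -64.156$)
$\left(-11 + 24\right) \left(A - -41\right) = \left(-11 + 24\right) \left(- 14 \sqrt{21} - -41\right) = 13 \left(- 14 \sqrt{21} + 41\right) = 13 \left(41 - 14 \sqrt{21}\right) = 533 - 182 \sqrt{21}$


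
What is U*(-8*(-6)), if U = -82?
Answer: -3936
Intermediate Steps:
U*(-8*(-6)) = -(-656)*(-6) = -82*48 = -3936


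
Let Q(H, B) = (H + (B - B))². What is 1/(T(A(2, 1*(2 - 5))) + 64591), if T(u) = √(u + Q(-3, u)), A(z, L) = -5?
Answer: 1/64593 ≈ 1.5482e-5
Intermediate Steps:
Q(H, B) = H² (Q(H, B) = (H + 0)² = H²)
T(u) = √(9 + u) (T(u) = √(u + (-3)²) = √(u + 9) = √(9 + u))
1/(T(A(2, 1*(2 - 5))) + 64591) = 1/(√(9 - 5) + 64591) = 1/(√4 + 64591) = 1/(2 + 64591) = 1/64593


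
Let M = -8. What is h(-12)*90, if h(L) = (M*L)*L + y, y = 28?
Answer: -101160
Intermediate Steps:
h(L) = 28 - 8*L**2 (h(L) = (-8*L)*L + 28 = -8*L**2 + 28 = 28 - 8*L**2)
h(-12)*90 = (28 - 8*(-12)**2)*90 = (28 - 8*144)*90 = (28 - 1152)*90 = -1124*90 = -101160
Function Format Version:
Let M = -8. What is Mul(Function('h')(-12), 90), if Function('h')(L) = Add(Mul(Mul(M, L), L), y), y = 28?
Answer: -101160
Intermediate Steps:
Function('h')(L) = Add(28, Mul(-8, Pow(L, 2))) (Function('h')(L) = Add(Mul(Mul(-8, L), L), 28) = Add(Mul(-8, Pow(L, 2)), 28) = Add(28, Mul(-8, Pow(L, 2))))
Mul(Function('h')(-12), 90) = Mul(Add(28, Mul(-8, Pow(-12, 2))), 90) = Mul(Add(28, Mul(-8, 144)), 90) = Mul(Add(28, -1152), 90) = Mul(-1124, 90) = -101160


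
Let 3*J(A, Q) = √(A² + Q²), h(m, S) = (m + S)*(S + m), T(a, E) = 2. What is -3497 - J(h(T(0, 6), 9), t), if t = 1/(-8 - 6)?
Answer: -3497 - √2869637/42 ≈ -3537.3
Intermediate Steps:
h(m, S) = (S + m)² (h(m, S) = (S + m)*(S + m) = (S + m)²)
t = -1/14 (t = 1/(-14) = -1/14 ≈ -0.071429)
J(A, Q) = √(A² + Q²)/3
-3497 - J(h(T(0, 6), 9), t) = -3497 - √(((9 + 2)²)² + (-1/14)²)/3 = -3497 - √((11²)² + 1/196)/3 = -3497 - √(121² + 1/196)/3 = -3497 - √(14641 + 1/196)/3 = -3497 - √(2869637/196)/3 = -3497 - √2869637/14/3 = -3497 - √2869637/42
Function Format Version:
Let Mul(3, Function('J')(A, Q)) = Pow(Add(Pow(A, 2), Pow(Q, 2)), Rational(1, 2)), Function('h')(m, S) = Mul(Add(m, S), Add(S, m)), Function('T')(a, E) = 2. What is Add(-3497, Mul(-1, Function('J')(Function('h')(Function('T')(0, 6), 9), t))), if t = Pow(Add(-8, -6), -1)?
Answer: Add(-3497, Mul(Rational(-1, 42), Pow(2869637, Rational(1, 2)))) ≈ -3537.3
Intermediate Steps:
Function('h')(m, S) = Pow(Add(S, m), 2) (Function('h')(m, S) = Mul(Add(S, m), Add(S, m)) = Pow(Add(S, m), 2))
t = Rational(-1, 14) (t = Pow(-14, -1) = Rational(-1, 14) ≈ -0.071429)
Function('J')(A, Q) = Mul(Rational(1, 3), Pow(Add(Pow(A, 2), Pow(Q, 2)), Rational(1, 2)))
Add(-3497, Mul(-1, Function('J')(Function('h')(Function('T')(0, 6), 9), t))) = Add(-3497, Mul(-1, Mul(Rational(1, 3), Pow(Add(Pow(Pow(Add(9, 2), 2), 2), Pow(Rational(-1, 14), 2)), Rational(1, 2))))) = Add(-3497, Mul(-1, Mul(Rational(1, 3), Pow(Add(Pow(Pow(11, 2), 2), Rational(1, 196)), Rational(1, 2))))) = Add(-3497, Mul(-1, Mul(Rational(1, 3), Pow(Add(Pow(121, 2), Rational(1, 196)), Rational(1, 2))))) = Add(-3497, Mul(-1, Mul(Rational(1, 3), Pow(Add(14641, Rational(1, 196)), Rational(1, 2))))) = Add(-3497, Mul(-1, Mul(Rational(1, 3), Pow(Rational(2869637, 196), Rational(1, 2))))) = Add(-3497, Mul(-1, Mul(Rational(1, 3), Mul(Rational(1, 14), Pow(2869637, Rational(1, 2)))))) = Add(-3497, Mul(-1, Mul(Rational(1, 42), Pow(2869637, Rational(1, 2))))) = Add(-3497, Mul(Rational(-1, 42), Pow(2869637, Rational(1, 2))))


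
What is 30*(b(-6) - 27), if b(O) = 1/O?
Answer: -815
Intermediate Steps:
30*(b(-6) - 27) = 30*(1/(-6) - 27) = 30*(-⅙ - 27) = 30*(-163/6) = -815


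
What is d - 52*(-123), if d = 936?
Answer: 7332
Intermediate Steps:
d - 52*(-123) = 936 - 52*(-123) = 936 + 6396 = 7332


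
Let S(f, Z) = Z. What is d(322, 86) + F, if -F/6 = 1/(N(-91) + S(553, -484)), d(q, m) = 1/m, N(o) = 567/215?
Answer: 214433/8900398 ≈ 0.024093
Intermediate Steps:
N(o) = 567/215 (N(o) = 567*(1/215) = 567/215)
F = 1290/103493 (F = -6/(567/215 - 484) = -6/(-103493/215) = -6*(-215/103493) = 1290/103493 ≈ 0.012465)
d(322, 86) + F = 1/86 + 1290/103493 = 214433/8900398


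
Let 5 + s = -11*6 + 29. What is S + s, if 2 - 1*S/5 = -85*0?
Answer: -32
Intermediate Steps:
s = -42 (s = -5 + (-11*6 + 29) = -5 + (-66 + 29) = -5 - 37 = -42)
S = 10 (S = 10 - (-425)*0 = 10 - 5*0 = 10 + 0 = 10)
S + s = 10 - 42 = -32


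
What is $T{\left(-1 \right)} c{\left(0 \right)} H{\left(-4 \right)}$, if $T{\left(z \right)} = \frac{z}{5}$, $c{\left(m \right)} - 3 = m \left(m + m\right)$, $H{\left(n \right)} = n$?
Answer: $\frac{12}{5} \approx 2.4$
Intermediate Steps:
$c{\left(m \right)} = 3 + 2 m^{2}$ ($c{\left(m \right)} = 3 + m \left(m + m\right) = 3 + m 2 m = 3 + 2 m^{2}$)
$T{\left(z \right)} = \frac{z}{5}$ ($T{\left(z \right)} = z \frac{1}{5} = \frac{z}{5}$)
$T{\left(-1 \right)} c{\left(0 \right)} H{\left(-4 \right)} = \frac{1}{5} \left(-1\right) \left(3 + 2 \cdot 0^{2}\right) \left(-4\right) = - \frac{3 + 2 \cdot 0}{5} \left(-4\right) = - \frac{3 + 0}{5} \left(-4\right) = \left(- \frac{1}{5}\right) 3 \left(-4\right) = \left(- \frac{3}{5}\right) \left(-4\right) = \frac{12}{5}$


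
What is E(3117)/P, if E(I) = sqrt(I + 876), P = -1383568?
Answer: -11*sqrt(33)/1383568 ≈ -4.5672e-5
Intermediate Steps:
E(I) = sqrt(876 + I)
E(3117)/P = sqrt(876 + 3117)/(-1383568) = sqrt(3993)*(-1/1383568) = (11*sqrt(33))*(-1/1383568) = -11*sqrt(33)/1383568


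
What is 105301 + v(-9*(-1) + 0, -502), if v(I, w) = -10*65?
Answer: 104651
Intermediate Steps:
v(I, w) = -650
105301 + v(-9*(-1) + 0, -502) = 105301 - 650 = 104651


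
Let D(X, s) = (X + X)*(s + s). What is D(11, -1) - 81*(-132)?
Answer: 10648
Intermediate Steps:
D(X, s) = 4*X*s (D(X, s) = (2*X)*(2*s) = 4*X*s)
D(11, -1) - 81*(-132) = 4*11*(-1) - 81*(-132) = -44 + 10692 = 10648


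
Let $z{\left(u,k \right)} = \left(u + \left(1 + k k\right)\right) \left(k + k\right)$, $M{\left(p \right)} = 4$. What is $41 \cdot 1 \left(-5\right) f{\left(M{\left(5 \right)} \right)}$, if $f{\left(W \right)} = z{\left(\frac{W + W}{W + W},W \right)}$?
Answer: $-29520$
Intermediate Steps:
$z{\left(u,k \right)} = 2 k \left(1 + u + k^{2}\right)$ ($z{\left(u,k \right)} = \left(u + \left(1 + k^{2}\right)\right) 2 k = \left(1 + u + k^{2}\right) 2 k = 2 k \left(1 + u + k^{2}\right)$)
$f{\left(W \right)} = 2 W \left(2 + W^{2}\right)$ ($f{\left(W \right)} = 2 W \left(1 + \frac{W + W}{W + W} + W^{2}\right) = 2 W \left(1 + \frac{2 W}{2 W} + W^{2}\right) = 2 W \left(1 + 2 W \frac{1}{2 W} + W^{2}\right) = 2 W \left(1 + 1 + W^{2}\right) = 2 W \left(2 + W^{2}\right)$)
$41 \cdot 1 \left(-5\right) f{\left(M{\left(5 \right)} \right)} = 41 \cdot 1 \left(-5\right) 2 \cdot 4 \left(2 + 4^{2}\right) = 41 \left(-5\right) 2 \cdot 4 \left(2 + 16\right) = - 205 \cdot 2 \cdot 4 \cdot 18 = \left(-205\right) 144 = -29520$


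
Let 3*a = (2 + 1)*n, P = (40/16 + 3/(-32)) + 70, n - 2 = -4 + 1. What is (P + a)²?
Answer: 5221225/1024 ≈ 5098.9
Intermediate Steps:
n = -1 (n = 2 + (-4 + 1) = 2 - 3 = -1)
P = 2317/32 (P = (40*(1/16) + 3*(-1/32)) + 70 = (5/2 - 3/32) + 70 = 77/32 + 70 = 2317/32 ≈ 72.406)
a = -1 (a = ((2 + 1)*(-1))/3 = (3*(-1))/3 = (⅓)*(-3) = -1)
(P + a)² = (2317/32 - 1)² = (2285/32)² = 5221225/1024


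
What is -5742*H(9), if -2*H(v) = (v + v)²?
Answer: 930204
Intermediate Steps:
H(v) = -2*v² (H(v) = -(v + v)²/2 = -4*v²/2 = -2*v²)
-5742*H(9) = -(-11484)*9² = -(-11484)*81 = -5742*(-162) = 930204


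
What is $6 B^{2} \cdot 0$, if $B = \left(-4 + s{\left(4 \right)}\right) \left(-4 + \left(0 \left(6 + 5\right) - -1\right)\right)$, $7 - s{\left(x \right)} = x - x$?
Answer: $0$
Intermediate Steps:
$s{\left(x \right)} = 7$ ($s{\left(x \right)} = 7 - \left(x - x\right) = 7 - 0 = 7 + 0 = 7$)
$B = -9$ ($B = \left(-4 + 7\right) \left(-4 + \left(0 \left(6 + 5\right) - -1\right)\right) = 3 \left(-4 + \left(0 \cdot 11 + 1\right)\right) = 3 \left(-4 + \left(0 + 1\right)\right) = 3 \left(-4 + 1\right) = 3 \left(-3\right) = -9$)
$6 B^{2} \cdot 0 = 6 \left(-9\right)^{2} \cdot 0 = 6 \cdot 81 \cdot 0 = 486 \cdot 0 = 0$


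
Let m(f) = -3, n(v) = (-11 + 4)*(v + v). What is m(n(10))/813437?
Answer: -3/813437 ≈ -3.6881e-6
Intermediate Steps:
n(v) = -14*v
m(n(10))/813437 = -3/813437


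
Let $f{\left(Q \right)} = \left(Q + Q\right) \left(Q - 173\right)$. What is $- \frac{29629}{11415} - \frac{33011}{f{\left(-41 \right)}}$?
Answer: $- \frac{896750257}{200310420} \approx -4.4768$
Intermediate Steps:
$f{\left(Q \right)} = 2 Q \left(-173 + Q\right)$
$- \frac{29629}{11415} - \frac{33011}{f{\left(-41 \right)}} = - \frac{29629}{11415} - \frac{33011}{2 \left(-41\right) \left(-173 - 41\right)} = \left(-29629\right) \frac{1}{11415} - \frac{33011}{2 \left(-41\right) \left(-214\right)} = - \frac{29629}{11415} - \frac{33011}{17548} = - \frac{896750257}{200310420}$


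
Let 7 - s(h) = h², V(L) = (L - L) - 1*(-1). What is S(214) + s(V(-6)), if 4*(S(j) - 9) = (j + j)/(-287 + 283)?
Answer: -47/4 ≈ -11.750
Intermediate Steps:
V(L) = 1 (V(L) = 0 + 1 = 1)
s(h) = 7 - h²
S(j) = 9 - j/8 (S(j) = 9 + ((j + j)/(-287 + 283))/4 = 9 + ((2*j)/(-4))/4 = 9 + ((2*j)*(-¼))/4 = 9 + (-j/2)/4 = 9 - j/8)
S(214) + s(V(-6)) = (9 - ⅛*214) + (7 - 1*1²) = (9 - 107/4) + (7 - 1*1) = -71/4 + (7 - 1) = -71/4 + 6 = -47/4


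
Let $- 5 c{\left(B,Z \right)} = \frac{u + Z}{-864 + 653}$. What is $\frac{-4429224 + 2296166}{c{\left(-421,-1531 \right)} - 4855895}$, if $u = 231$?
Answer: $\frac{450075238}{1024594105} \approx 0.43927$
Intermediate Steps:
$c{\left(B,Z \right)} = \frac{231}{1055} + \frac{Z}{1055}$ ($c{\left(B,Z \right)} = - \frac{\left(231 + Z\right) \frac{1}{-864 + 653}}{5} = - \frac{\left(231 + Z\right) \frac{1}{-211}}{5} = - \frac{\left(231 + Z\right) \left(- \frac{1}{211}\right)}{5} = - \frac{- \frac{231}{211} - \frac{Z}{211}}{5} = \frac{231}{1055} + \frac{Z}{1055}$)
$\frac{-4429224 + 2296166}{c{\left(-421,-1531 \right)} - 4855895} = \frac{-4429224 + 2296166}{\left(\frac{231}{1055} + \frac{1}{1055} \left(-1531\right)\right) - 4855895} = - \frac{2133058}{\left(\frac{231}{1055} - \frac{1531}{1055}\right) - 4855895} = - \frac{2133058}{- \frac{260}{211} - 4855895} = - \frac{2133058}{- \frac{1024594105}{211}} = \left(-2133058\right) \left(- \frac{211}{1024594105}\right) = \frac{450075238}{1024594105}$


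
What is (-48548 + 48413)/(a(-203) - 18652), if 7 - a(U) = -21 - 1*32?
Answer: 135/18592 ≈ 0.0072612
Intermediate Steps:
a(U) = 60 (a(U) = 7 - (-21 - 1*32) = 7 - (-21 - 32) = 7 - 1*(-53) = 7 + 53 = 60)
(-48548 + 48413)/(a(-203) - 18652) = (-48548 + 48413)/(60 - 18652) = -135/(-18592) = -135*(-1/18592) = 135/18592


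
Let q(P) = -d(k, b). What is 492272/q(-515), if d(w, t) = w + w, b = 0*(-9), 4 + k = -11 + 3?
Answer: 61534/3 ≈ 20511.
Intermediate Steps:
k = -12 (k = -4 + (-11 + 3) = -4 - 8 = -12)
b = 0
d(w, t) = 2*w
q(P) = 24 (q(P) = -2*(-12) = -1*(-24) = 24)
492272/q(-515) = 492272/24 = 492272*(1/24) = 61534/3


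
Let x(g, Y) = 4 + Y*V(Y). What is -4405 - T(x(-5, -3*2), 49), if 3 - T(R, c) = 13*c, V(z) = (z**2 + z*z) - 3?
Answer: -3771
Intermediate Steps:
V(z) = -3 + 2*z**2 (V(z) = (z**2 + z**2) - 3 = 2*z**2 - 3 = -3 + 2*z**2)
x(g, Y) = 4 + Y*(-3 + 2*Y**2)
T(R, c) = 3 - 13*c
-4405 - T(x(-5, -3*2), 49) = -4405 - (3 - 13*49) = -4405 - (3 - 637) = -4405 - 1*(-634) = -4405 + 634 = -3771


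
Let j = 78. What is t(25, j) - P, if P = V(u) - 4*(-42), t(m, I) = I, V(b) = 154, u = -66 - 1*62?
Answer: -244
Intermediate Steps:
u = -128 (u = -66 - 62 = -128)
P = 322 (P = 154 - 4*(-42) = 154 + 168 = 322)
t(25, j) - P = 78 - 1*322 = 78 - 322 = -244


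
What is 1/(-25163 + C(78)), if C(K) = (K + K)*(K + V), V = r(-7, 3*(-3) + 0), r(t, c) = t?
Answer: -1/14087 ≈ -7.0987e-5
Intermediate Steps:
V = -7
C(K) = 2*K*(-7 + K) (C(K) = (K + K)*(K - 7) = (2*K)*(-7 + K) = 2*K*(-7 + K))
1/(-25163 + C(78)) = 1/(-25163 + 2*78*(-7 + 78)) = 1/(-25163 + 2*78*71) = 1/(-25163 + 11076) = 1/(-14087) = -1/14087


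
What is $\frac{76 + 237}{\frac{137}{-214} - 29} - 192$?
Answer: $- \frac{1284838}{6343} \approx -202.56$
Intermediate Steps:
$\frac{76 + 237}{\frac{137}{-214} - 29} - 192 = \frac{313}{137 \left(- \frac{1}{214}\right) - 29} - 192 = \frac{313}{- \frac{137}{214} - 29} - 192 = \frac{313}{- \frac{6343}{214}} - 192 = 313 \left(- \frac{214}{6343}\right) - 192 = - \frac{66982}{6343} - 192 = - \frac{1284838}{6343}$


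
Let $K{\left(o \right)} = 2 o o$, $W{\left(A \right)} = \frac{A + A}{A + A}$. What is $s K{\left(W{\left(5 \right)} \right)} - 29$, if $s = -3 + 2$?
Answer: $-31$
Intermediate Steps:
$W{\left(A \right)} = 1$ ($W{\left(A \right)} = \frac{2 A}{2 A} = 2 A \frac{1}{2 A} = 1$)
$K{\left(o \right)} = 2 o^{2}$
$s = -1$
$s K{\left(W{\left(5 \right)} \right)} - 29 = - 2 \cdot 1^{2} - 29 = - 2 \cdot 1 - 29 = \left(-1\right) 2 - 29 = -2 - 29 = -31$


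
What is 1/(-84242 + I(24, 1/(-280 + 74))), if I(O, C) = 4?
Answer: -1/84238 ≈ -1.1871e-5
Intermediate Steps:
1/(-84242 + I(24, 1/(-280 + 74))) = 1/(-84242 + 4) = 1/(-84238) = -1/84238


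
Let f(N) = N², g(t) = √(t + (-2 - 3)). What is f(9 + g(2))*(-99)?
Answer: -7722 - 1782*I*√3 ≈ -7722.0 - 3086.5*I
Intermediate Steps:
g(t) = √(-5 + t) (g(t) = √(t - 5) = √(-5 + t))
f(9 + g(2))*(-99) = (9 + √(-5 + 2))²*(-99) = (9 + √(-3))²*(-99) = (9 + I*√3)²*(-99) = -99*(9 + I*√3)²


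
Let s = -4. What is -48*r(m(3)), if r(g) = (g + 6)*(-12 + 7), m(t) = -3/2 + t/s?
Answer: 900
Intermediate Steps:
m(t) = -3/2 - t/4 (m(t) = -3/2 + t/(-4) = -3*½ + t*(-¼) = -3/2 - t/4)
r(g) = -30 - 5*g (r(g) = (6 + g)*(-5) = -30 - 5*g)
-48*r(m(3)) = -48*(-30 - 5*(-3/2 - ¼*3)) = -48*(-30 - 5*(-3/2 - ¾)) = -48*(-30 - 5*(-9/4)) = -48*(-30 + 45/4) = -48*(-75/4) = 900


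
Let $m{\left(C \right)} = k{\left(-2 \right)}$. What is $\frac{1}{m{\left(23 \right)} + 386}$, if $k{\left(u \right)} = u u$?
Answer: $\frac{1}{390} \approx 0.0025641$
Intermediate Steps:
$k{\left(u \right)} = u^{2}$
$m{\left(C \right)} = 4$ ($m{\left(C \right)} = \left(-2\right)^{2} = 4$)
$\frac{1}{m{\left(23 \right)} + 386} = \frac{1}{4 + 386} = \frac{1}{390}$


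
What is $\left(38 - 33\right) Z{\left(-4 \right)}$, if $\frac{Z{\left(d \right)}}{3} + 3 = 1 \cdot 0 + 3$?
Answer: $0$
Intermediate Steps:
$Z{\left(d \right)} = 0$ ($Z{\left(d \right)} = -9 + 3 \left(1 \cdot 0 + 3\right) = -9 + 3 \left(0 + 3\right) = -9 + 3 \cdot 3 = -9 + 9 = 0$)
$\left(38 - 33\right) Z{\left(-4 \right)} = \left(38 - 33\right) 0 = 5 \cdot 0 = 0$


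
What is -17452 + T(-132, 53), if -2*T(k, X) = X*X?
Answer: -37713/2 ≈ -18857.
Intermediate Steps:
T(k, X) = -X**2/2 (T(k, X) = -X*X/2 = -X**2/2)
-17452 + T(-132, 53) = -17452 - 1/2*53**2 = -17452 - 1/2*2809 = -17452 - 2809/2 = -37713/2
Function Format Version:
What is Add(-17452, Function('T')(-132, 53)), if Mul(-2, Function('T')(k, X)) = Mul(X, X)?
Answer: Rational(-37713, 2) ≈ -18857.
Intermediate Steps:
Function('T')(k, X) = Mul(Rational(-1, 2), Pow(X, 2)) (Function('T')(k, X) = Mul(Rational(-1, 2), Mul(X, X)) = Mul(Rational(-1, 2), Pow(X, 2)))
Add(-17452, Function('T')(-132, 53)) = Add(-17452, Mul(Rational(-1, 2), Pow(53, 2))) = Add(-17452, Mul(Rational(-1, 2), 2809)) = Add(-17452, Rational(-2809, 2)) = Rational(-37713, 2)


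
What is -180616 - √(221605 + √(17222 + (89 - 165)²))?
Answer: -180616 - √(221605 + √22998) ≈ -1.8109e+5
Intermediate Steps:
-180616 - √(221605 + √(17222 + (89 - 165)²)) = -180616 - √(221605 + √(17222 + (-76)²)) = -180616 - √(221605 + √(17222 + 5776)) = -180616 - √(221605 + √22998)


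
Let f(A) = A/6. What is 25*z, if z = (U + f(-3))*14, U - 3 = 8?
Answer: 3675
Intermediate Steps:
f(A) = A/6 (f(A) = A*(1/6) = A/6)
U = 11 (U = 3 + 8 = 11)
z = 147 (z = (11 + (1/6)*(-3))*14 = (11 - 1/2)*14 = (21/2)*14 = 147)
25*z = 25*147 = 3675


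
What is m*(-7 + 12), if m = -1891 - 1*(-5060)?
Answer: 15845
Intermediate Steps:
m = 3169 (m = -1891 + 5060 = 3169)
m*(-7 + 12) = 3169*(-7 + 12) = 3169*5 = 15845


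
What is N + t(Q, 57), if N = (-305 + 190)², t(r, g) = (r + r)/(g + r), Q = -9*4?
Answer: 92551/7 ≈ 13222.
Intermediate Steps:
Q = -36
t(r, g) = 2*r/(g + r) (t(r, g) = (2*r)/(g + r) = 2*r/(g + r))
N = 13225 (N = (-115)² = 13225)
N + t(Q, 57) = 13225 + 2*(-36)/(57 - 36) = 13225 + 2*(-36)/21 = 13225 + 2*(-36)*(1/21) = 13225 - 24/7 = 92551/7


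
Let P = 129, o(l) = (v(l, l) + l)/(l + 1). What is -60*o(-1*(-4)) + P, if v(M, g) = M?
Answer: 33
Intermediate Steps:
o(l) = 2*l/(1 + l) (o(l) = (l + l)/(l + 1) = (2*l)/(1 + l) = 2*l/(1 + l))
-60*o(-1*(-4)) + P = -120*(-1*(-4))/(1 - 1*(-4)) + 129 = -120*4/(1 + 4) + 129 = -120*4/5 + 129 = -60*8/5 + 129 = -96 + 129 = 33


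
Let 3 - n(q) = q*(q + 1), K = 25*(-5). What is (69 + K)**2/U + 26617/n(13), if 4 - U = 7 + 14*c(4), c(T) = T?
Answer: -2131747/10561 ≈ -201.85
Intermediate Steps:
K = -125
n(q) = 3 - q*(1 + q) (n(q) = 3 - q*(q + 1) = 3 - q*(1 + q))
U = -59 (U = 4 - (7 + 14*4) = 4 - (7 + 56) = 4 - 1*63 = 4 - 63 = -59)
(69 + K)**2/U + 26617/n(13) = (69 - 125)**2/(-59) + 26617/(3 - 1*13 - 1*13**2) = (-56)**2*(-1/59) + 26617/(3 - 13 - 1*169) = 3136*(-1/59) + 26617/(3 - 13 - 169) = -3136/59 + 26617/(-179) = -3136/59 + 26617*(-1/179) = -3136/59 - 26617/179 = -2131747/10561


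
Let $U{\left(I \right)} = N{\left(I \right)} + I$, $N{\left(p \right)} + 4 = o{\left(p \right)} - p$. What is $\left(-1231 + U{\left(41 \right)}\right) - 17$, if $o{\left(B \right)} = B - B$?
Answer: $-1252$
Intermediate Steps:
$o{\left(B \right)} = 0$
$N{\left(p \right)} = -4 - p$ ($N{\left(p \right)} = -4 + \left(0 - p\right) = -4 - p$)
$U{\left(I \right)} = -4$ ($U{\left(I \right)} = \left(-4 - I\right) + I = -4$)
$\left(-1231 + U{\left(41 \right)}\right) - 17 = \left(-1231 - 4\right) - 17 = -1235 - 17 = -1252$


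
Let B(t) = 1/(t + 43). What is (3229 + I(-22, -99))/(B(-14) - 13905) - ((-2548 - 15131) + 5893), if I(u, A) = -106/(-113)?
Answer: 537037033085/45566572 ≈ 11786.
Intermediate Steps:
B(t) = 1/(43 + t)
I(u, A) = 106/113 (I(u, A) = -106*(-1/113) = 106/113)
(3229 + I(-22, -99))/(B(-14) - 13905) - ((-2548 - 15131) + 5893) = (3229 + 106/113)/(1/(43 - 14) - 13905) - ((-2548 - 15131) + 5893) = 364983/(113*(1/29 - 13905)) - (-17679 + 5893) = 364983/(113*(1/29 - 13905)) - 1*(-11786) = 364983/(113*(-403244/29)) + 11786 = (364983/113)*(-29/403244) + 11786 = -10584507/45566572 + 11786 = 537037033085/45566572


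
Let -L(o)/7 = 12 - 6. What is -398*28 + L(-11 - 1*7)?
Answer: -11186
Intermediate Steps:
L(o) = -42 (L(o) = -7*(12 - 6) = -7*6 = -42)
-398*28 + L(-11 - 1*7) = -398*28 - 42 = -11144 - 42 = -11186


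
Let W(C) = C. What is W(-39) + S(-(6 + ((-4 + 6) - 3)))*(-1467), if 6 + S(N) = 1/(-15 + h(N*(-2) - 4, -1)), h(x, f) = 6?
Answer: 8926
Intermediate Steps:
S(N) = -55/9 (S(N) = -6 + 1/(-15 + 6) = -6 + 1/(-9) = -6 - 1/9 = -55/9)
W(-39) + S(-(6 + ((-4 + 6) - 3)))*(-1467) = -39 - 55/9*(-1467) = -39 + 8965 = 8926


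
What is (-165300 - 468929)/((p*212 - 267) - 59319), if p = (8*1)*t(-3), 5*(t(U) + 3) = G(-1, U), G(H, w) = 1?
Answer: 3171145/321674 ≈ 9.8583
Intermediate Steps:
t(U) = -14/5 (t(U) = -3 + (⅕)*1 = -3 + ⅕ = -14/5)
p = -112/5 (p = (8*1)*(-14/5) = 8*(-14/5) = -112/5 ≈ -22.400)
(-165300 - 468929)/((p*212 - 267) - 59319) = (-165300 - 468929)/((-112/5*212 - 267) - 59319) = -634229/((-23744/5 - 267) - 59319) = -634229/(-25079/5 - 59319) = -634229/(-321674/5) = -634229*(-5/321674) = 3171145/321674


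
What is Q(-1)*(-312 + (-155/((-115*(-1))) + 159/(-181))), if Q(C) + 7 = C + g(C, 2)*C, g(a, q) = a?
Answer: 9156868/4163 ≈ 2199.6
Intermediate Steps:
Q(C) = -7 + C + C² (Q(C) = -7 + (C + C*C) = -7 + (C + C²) = -7 + C + C²)
Q(-1)*(-312 + (-155/((-115*(-1))) + 159/(-181))) = (-7 - 1 + (-1)²)*(-312 + (-155/((-115*(-1))) + 159/(-181))) = (-7 - 1 + 1)*(-312 + (-155/115 + 159*(-1/181))) = -7*(-312 + (-155*1/115 - 159/181)) = -7*(-312 + (-31/23 - 159/181)) = -7*(-312 - 9268/4163) = -7*(-1308124/4163) = 9156868/4163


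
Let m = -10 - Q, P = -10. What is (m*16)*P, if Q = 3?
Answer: 2080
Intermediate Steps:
m = -13 (m = -10 - 1*3 = -10 - 3 = -13)
(m*16)*P = -13*16*(-10) = -208*(-10) = 2080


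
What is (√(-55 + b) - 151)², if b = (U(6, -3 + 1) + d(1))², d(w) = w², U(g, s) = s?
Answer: 22747 - 906*I*√6 ≈ 22747.0 - 2219.2*I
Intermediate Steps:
b = 1 (b = ((-3 + 1) + 1²)² = (-2 + 1)² = (-1)² = 1)
(√(-55 + b) - 151)² = (√(-55 + 1) - 151)² = (√(-54) - 151)² = (3*I*√6 - 151)² = (-151 + 3*I*√6)²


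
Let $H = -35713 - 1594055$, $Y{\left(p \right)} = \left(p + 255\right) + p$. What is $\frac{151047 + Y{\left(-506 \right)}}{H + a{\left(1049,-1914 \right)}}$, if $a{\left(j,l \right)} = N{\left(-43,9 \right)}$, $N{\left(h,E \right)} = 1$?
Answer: $- \frac{150290}{1629767} \approx -0.092216$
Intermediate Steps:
$Y{\left(p \right)} = 255 + 2 p$ ($Y{\left(p \right)} = \left(255 + p\right) + p = 255 + 2 p$)
$a{\left(j,l \right)} = 1$
$H = -1629768$
$\frac{151047 + Y{\left(-506 \right)}}{H + a{\left(1049,-1914 \right)}} = \frac{151047 + \left(255 + 2 \left(-506\right)\right)}{-1629768 + 1} = \frac{151047 + \left(255 - 1012\right)}{-1629767} = \left(151047 - 757\right) \left(- \frac{1}{1629767}\right) = 150290 \left(- \frac{1}{1629767}\right) = - \frac{150290}{1629767}$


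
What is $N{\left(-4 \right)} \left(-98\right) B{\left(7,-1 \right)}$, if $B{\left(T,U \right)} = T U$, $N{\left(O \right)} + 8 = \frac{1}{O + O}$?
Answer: $- \frac{22295}{4} \approx -5573.8$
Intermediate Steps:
$N{\left(O \right)} = -8 + \frac{1}{2 O}$ ($N{\left(O \right)} = -8 + \frac{1}{O + O} = -8 + \frac{1}{2 O}$)
$N{\left(-4 \right)} \left(-98\right) B{\left(7,-1 \right)} = \left(-8 + \frac{1}{2 \left(-4\right)}\right) \left(-98\right) 7 \left(-1\right) = \left(-8 + \frac{1}{2} \left(- \frac{1}{4}\right)\right) \left(-98\right) \left(-7\right) = \left(-8 - \frac{1}{8}\right) \left(-98\right) \left(-7\right) = \left(- \frac{65}{8}\right) \left(-98\right) \left(-7\right) = \frac{3185}{4} \left(-7\right) = - \frac{22295}{4}$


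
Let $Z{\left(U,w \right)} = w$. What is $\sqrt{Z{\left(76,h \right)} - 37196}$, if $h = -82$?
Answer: $3 i \sqrt{4142} \approx 193.08 i$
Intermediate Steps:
$\sqrt{Z{\left(76,h \right)} - 37196} = \sqrt{-82 - 37196} = \sqrt{-37278} = 3 i \sqrt{4142}$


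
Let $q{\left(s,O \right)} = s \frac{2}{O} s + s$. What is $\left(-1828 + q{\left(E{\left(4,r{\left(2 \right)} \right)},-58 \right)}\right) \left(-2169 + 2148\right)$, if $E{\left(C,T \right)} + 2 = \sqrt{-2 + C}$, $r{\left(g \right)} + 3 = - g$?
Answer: $\frac{1114596}{29} - \frac{693 \sqrt{2}}{29} \approx 38401.0$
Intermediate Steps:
$r{\left(g \right)} = -3 - g$
$E{\left(C,T \right)} = -2 + \sqrt{-2 + C}$
$q{\left(s,O \right)} = s + \frac{2 s^{2}}{O}$ ($q{\left(s,O \right)} = \frac{2 s}{O} s + s = \frac{2 s^{2}}{O} + s = s + \frac{2 s^{2}}{O}$)
$\left(-1828 + q{\left(E{\left(4,r{\left(2 \right)} \right)},-58 \right)}\right) \left(-2169 + 2148\right) = \left(-1828 + \frac{\left(-2 + \sqrt{-2 + 4}\right) \left(-58 + 2 \left(-2 + \sqrt{-2 + 4}\right)\right)}{-58}\right) \left(-2169 + 2148\right) = \left(-1828 + \left(-2 + \sqrt{2}\right) \left(- \frac{1}{58}\right) \left(-58 + 2 \left(-2 + \sqrt{2}\right)\right)\right) \left(-21\right) = \left(-1828 + \left(-2 + \sqrt{2}\right) \left(- \frac{1}{58}\right) \left(-58 - \left(4 - 2 \sqrt{2}\right)\right)\right) \left(-21\right) = \left(-1828 + \left(-2 + \sqrt{2}\right) \left(- \frac{1}{58}\right) \left(-62 + 2 \sqrt{2}\right)\right) \left(-21\right) = \left(-1828 - \frac{\left(-62 + 2 \sqrt{2}\right) \left(-2 + \sqrt{2}\right)}{58}\right) \left(-21\right) = 38388 + \frac{21 \left(-62 + 2 \sqrt{2}\right) \left(-2 + \sqrt{2}\right)}{58}$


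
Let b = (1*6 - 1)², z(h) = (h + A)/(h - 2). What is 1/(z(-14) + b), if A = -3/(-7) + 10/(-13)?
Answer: 1456/37705 ≈ 0.038616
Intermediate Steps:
A = -31/91 (A = -3*(-⅐) + 10*(-1/13) = 3/7 - 10/13 = -31/91 ≈ -0.34066)
z(h) = (-31/91 + h)/(-2 + h) (z(h) = (h - 31/91)/(h - 2) = (-31/91 + h)/(-2 + h))
b = 25 (b = (6 - 1)² = 5² = 25)
1/(z(-14) + b) = 1/((-31/91 - 14)/(-2 - 14) + 25) = 1/(-1305/91/(-16) + 25) = 1/(-1/16*(-1305/91) + 25) = 1/(1305/1456 + 25) = 1/(37705/1456) = 1456/37705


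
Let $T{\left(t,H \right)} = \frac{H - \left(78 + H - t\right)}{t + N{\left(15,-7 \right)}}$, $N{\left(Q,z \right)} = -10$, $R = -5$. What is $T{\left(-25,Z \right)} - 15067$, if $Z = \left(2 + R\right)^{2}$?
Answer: $- \frac{527242}{35} \approx -15064.0$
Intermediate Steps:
$Z = 9$ ($Z = \left(2 - 5\right)^{2} = \left(-3\right)^{2} = 9$)
$T{\left(t,H \right)} = \frac{-78 + t}{-10 + t}$ ($T{\left(t,H \right)} = \frac{H - \left(78 + H - t\right)}{t - 10} = \frac{H - \left(78 + H - t\right)}{-10 + t} = \frac{-78 + t}{-10 + t}$)
$T{\left(-25,Z \right)} - 15067 = \frac{-78 - 25}{-10 - 25} - 15067 = \frac{1}{-35} \left(-103\right) - 15067 = \left(- \frac{1}{35}\right) \left(-103\right) - 15067 = \frac{103}{35} - 15067 = - \frac{527242}{35}$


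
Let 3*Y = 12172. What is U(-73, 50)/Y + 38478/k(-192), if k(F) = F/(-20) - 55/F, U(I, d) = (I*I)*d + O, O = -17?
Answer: 457206194169/115524452 ≈ 3957.7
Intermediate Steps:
Y = 12172/3 (Y = (⅓)*12172 = 12172/3 ≈ 4057.3)
U(I, d) = -17 + d*I² (U(I, d) = (I*I)*d - 17 = I²*d - 17 = d*I² - 17 = -17 + d*I²)
k(F) = -55/F - F/20 (k(F) = F*(-1/20) - 55/F = -F/20 - 55/F = -55/F - F/20)
U(-73, 50)/Y + 38478/k(-192) = (-17 + 50*(-73)²)/(12172/3) + 38478/(-55/(-192) - 1/20*(-192)) = (-17 + 50*5329)*(3/12172) + 38478/(-55*(-1/192) + 48/5) = (-17 + 266450)*(3/12172) + 38478/(55/192 + 48/5) = 266433*(3/12172) + 38478/(9491/960) = 799299/12172 + 38478*(960/9491) = 799299/12172 + 36938880/9491 = 457206194169/115524452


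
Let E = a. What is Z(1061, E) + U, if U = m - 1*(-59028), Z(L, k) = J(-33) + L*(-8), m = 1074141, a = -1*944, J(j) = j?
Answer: 1124648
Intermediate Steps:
a = -944
E = -944
Z(L, k) = -33 - 8*L (Z(L, k) = -33 + L*(-8) = -33 - 8*L)
U = 1133169 (U = 1074141 - 1*(-59028) = 1074141 + 59028 = 1133169)
Z(1061, E) + U = (-33 - 8*1061) + 1133169 = (-33 - 8488) + 1133169 = -8521 + 1133169 = 1124648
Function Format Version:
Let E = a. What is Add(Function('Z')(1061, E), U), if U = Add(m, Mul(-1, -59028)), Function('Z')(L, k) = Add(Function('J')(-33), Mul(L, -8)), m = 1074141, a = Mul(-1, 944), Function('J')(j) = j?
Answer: 1124648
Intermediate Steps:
a = -944
E = -944
Function('Z')(L, k) = Add(-33, Mul(-8, L)) (Function('Z')(L, k) = Add(-33, Mul(L, -8)) = Add(-33, Mul(-8, L)))
U = 1133169 (U = Add(1074141, Mul(-1, -59028)) = Add(1074141, 59028) = 1133169)
Add(Function('Z')(1061, E), U) = Add(Add(-33, Mul(-8, 1061)), 1133169) = Add(Add(-33, -8488), 1133169) = Add(-8521, 1133169) = 1124648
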